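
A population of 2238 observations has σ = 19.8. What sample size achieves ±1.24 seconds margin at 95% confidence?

Without FPC: n₀ = (1.96×19.8/1.24)² = 979.488. With FPC: n = n₀N/(n₀+N-1) = 681.5 → n = 682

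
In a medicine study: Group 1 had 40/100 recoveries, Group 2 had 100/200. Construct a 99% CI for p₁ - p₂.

p̂₁ = 0.4, p̂₂ = 0.5. Difference = -0.1. CI = (-0.256, 0.056)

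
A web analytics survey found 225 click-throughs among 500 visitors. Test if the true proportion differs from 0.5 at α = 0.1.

p̂ = 0.45, p₀ = 0.5. z = (p̂ - p₀)/√(p₀(1-p₀)/n) = -2.236. Critical: ±1.645. Reject H₀.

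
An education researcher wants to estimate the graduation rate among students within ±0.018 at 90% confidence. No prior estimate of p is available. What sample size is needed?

Conservative approach: use p = 0.5 (maximizes p(1-p) = 0.25). n = z²(0.25)/E² = 1.645²×0.25/0.018² = 2088.0 → n = 2088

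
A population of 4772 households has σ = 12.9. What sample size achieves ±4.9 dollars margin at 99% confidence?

Without FPC: n₀ = (2.576×12.9/4.9)² = 45.992. With FPC: n = n₀N/(n₀+N-1) = 45.6 → n = 46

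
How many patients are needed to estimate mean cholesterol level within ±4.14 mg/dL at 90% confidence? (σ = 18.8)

n = (z*σ/E)² = (1.645×18.8/4.14)² = 55.8 → n = 56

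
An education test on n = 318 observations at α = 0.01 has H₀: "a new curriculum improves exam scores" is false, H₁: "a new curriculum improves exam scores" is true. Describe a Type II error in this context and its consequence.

Type II error: failing to reject H₀ when it is false — concluding that a new curriculum improves exam scores is not supported when in fact it is. Consequence: keeping the old curriculum when the new one would have helped students.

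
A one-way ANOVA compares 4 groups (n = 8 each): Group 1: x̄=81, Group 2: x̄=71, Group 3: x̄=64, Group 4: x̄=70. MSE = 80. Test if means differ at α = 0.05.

Grand mean = 71.5. SS_between = 1192.0, MS_between = 397.33. F = 4.967, F_crit ≈ 2.947. Reject H₀.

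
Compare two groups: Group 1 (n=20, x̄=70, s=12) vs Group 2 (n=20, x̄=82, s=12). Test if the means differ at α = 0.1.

Pooled sp = 12.0. t = -3.162, df = 38. Critical t = ±1.686. Reject H₀.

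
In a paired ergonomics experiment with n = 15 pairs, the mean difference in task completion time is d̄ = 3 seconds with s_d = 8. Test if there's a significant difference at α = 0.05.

t = d̄/(s_d/√n) = 3/(8/√15) = 1.452. df = 14, critical t = ±2.145. Fail to reject H₀.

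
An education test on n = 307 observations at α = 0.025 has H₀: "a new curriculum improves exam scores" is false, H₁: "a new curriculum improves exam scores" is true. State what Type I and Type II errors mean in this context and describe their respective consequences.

Type I (false positive): concluding that a new curriculum improves exam scores when it is not — adopting a curriculum that gives no real benefit — disruption for nothing. Type II (false negative): failing to conclude that a new curriculum improves exam scores when it is — keeping the old curriculum when the new one would have helped students. Which is costlier depends on domain priorities and is a judgement call rather than a statistical fact.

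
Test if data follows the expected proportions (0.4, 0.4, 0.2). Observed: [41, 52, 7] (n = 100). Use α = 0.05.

Expected: [40.0, 40.0, 20.0]. χ² = 12.075. df = 2, critical = 5.991. Reject H₀.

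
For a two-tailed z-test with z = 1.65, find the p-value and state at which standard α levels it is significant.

p = 2·P(Z > |1.65|) = 2·(1 - Φ(1.65)) ≈ 0.0989. Significant at α = 0.1.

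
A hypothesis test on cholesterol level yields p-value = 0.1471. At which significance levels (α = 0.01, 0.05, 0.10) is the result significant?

p = 0.1471. Not significant at any of the given levels.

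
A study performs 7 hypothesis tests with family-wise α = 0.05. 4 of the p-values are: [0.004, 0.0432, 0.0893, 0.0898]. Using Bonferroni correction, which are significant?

Bonferroni α = 0.05/7 = 0.00714. Significant p-values: [0.004]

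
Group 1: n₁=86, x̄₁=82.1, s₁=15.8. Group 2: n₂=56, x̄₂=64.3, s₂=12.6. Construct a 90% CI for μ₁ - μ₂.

Difference = 17.8. SE = √(15.8²/86 + 12.6²/56) = 2.395. CI = (13.86, 21.74)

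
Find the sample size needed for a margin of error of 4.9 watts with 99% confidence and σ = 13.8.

n = (z*σ/E)² = (2.576×13.8/4.9)² = 52.6 → n = 53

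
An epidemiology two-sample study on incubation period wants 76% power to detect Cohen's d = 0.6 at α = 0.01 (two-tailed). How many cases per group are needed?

z_{α/2} = 2.576, z_β = Φ⁻¹(0.76) = 0.706. For medium effect (d = 0.6): n per group = 2(z_{α/2} + z_β)²/d² = 2(2.576 + 0.706)²/0.6² = 59.8 → 60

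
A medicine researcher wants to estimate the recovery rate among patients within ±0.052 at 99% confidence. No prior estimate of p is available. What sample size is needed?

Conservative approach: use p = 0.5 (maximizes p(1-p) = 0.25). n = z²(0.25)/E² = 2.576²×0.25/0.052² = 613.5 → n = 614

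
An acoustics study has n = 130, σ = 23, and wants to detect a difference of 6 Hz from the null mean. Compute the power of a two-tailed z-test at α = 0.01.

SE = σ/√n = 23/√130 = 2.017. Non-centrality λ = d/SE = 6/2.017 = 2.974. Power ≈ Φ(λ - z_{α/2}) = Φ(2.974 - 2.576) = Φ(0.398) = 0.655.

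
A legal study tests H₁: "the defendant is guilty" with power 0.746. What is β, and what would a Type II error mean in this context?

β = 1 - power = 1 - 0.746 = 0.254. A Type II error is failing to reject H₀ when H₀ is false (false negative) — here, failing to conclude that the defendant is guilty when in fact it is true. Consequence: acquitting a guilty person.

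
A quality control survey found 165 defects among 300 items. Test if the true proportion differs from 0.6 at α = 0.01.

p̂ = 0.55, p₀ = 0.6. z = (p̂ - p₀)/√(p₀(1-p₀)/n) = -1.768. Critical: ±2.576. Fail to reject H₀.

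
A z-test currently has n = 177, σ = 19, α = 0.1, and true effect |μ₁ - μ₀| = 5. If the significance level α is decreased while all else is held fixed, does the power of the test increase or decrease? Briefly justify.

Power decreases: a smaller α raises the critical value, so less of the H₁ sampling distribution falls in the rejection region.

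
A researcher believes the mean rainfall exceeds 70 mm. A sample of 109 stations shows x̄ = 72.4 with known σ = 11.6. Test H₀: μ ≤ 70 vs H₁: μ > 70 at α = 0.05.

z = 2.16. Critical value: 1.645. Reject H₀.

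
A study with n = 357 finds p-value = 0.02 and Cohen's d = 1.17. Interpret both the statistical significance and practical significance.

Statistically significant (p = 0.02 < 0.05). Cohen's d = 1.17 indicates a large effect size. Both statistical and practical significance should be considered.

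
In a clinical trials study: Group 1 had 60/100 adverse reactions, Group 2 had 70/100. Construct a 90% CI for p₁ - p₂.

p̂₁ = 0.6, p̂₂ = 0.7. Difference = -0.1. CI = (-0.21, 0.01)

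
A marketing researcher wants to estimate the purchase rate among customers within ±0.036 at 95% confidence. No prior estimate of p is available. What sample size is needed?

Conservative approach: use p = 0.5 (maximizes p(1-p) = 0.25). n = z²(0.25)/E² = 1.96²×0.25/0.036² = 741.05 → n = 742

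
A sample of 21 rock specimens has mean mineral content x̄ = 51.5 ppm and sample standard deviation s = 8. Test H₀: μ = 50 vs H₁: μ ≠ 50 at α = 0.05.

t = (x̄ - μ₀)/(s/√n) = (51.5 - 50)/(8/√21) = 0.859. df = 20, critical t = ±2.086. Fail to reject H₀.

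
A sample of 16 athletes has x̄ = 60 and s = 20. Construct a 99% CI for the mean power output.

CI = x̄ ± t*(s/√n) = 60 ± 2.947(20/√16) = (45.27, 74.73)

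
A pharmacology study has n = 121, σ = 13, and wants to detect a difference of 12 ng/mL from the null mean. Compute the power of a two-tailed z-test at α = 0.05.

SE = σ/√n = 13/√121 = 1.182. Non-centrality λ = d/SE = 12/1.182 = 10.154. Power ≈ Φ(λ - z_{α/2}) = Φ(10.154 - 1.96) = Φ(8.194) = 1.0.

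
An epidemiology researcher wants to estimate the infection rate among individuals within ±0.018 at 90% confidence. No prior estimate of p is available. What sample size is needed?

Conservative approach: use p = 0.5 (maximizes p(1-p) = 0.25). n = z²(0.25)/E² = 1.645²×0.25/0.018² = 2088.0 → n = 2088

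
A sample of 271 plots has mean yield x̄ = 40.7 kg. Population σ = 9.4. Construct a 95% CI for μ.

CI = x̄ ± z*(σ/√n) = 40.7 ± 1.96(9.4/√271) = 40.7 ± 1.12 = (39.58, 41.82)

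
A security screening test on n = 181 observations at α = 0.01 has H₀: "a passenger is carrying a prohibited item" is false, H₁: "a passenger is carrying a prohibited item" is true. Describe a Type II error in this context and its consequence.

Type II error: failing to reject H₀ when it is false — concluding that a passenger is carrying a prohibited item is not supported when in fact it is. Consequence: letting a prohibited item through — security breach.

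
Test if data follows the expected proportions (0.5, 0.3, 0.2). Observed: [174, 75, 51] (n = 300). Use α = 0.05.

Expected: [150.0, 90.0, 60.0]. χ² = 7.69. df = 2, critical = 5.991. Reject H₀.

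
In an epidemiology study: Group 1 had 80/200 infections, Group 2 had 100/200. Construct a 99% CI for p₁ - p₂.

p̂₁ = 0.4, p̂₂ = 0.5. Difference = -0.1. CI = (-0.228, 0.028)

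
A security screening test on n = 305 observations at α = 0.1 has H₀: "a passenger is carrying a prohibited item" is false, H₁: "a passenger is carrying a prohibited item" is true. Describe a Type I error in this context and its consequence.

Type I error: rejecting H₀ when it is true — concluding that a passenger is carrying a prohibited item when in fact it is not. Consequence: detaining an innocent passenger — delay and inconvenience.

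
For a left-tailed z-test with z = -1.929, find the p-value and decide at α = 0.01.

p = P(Z < -1.929) = Φ(-1.929) ≈ 0.0269. Since p ≥ 0.01, fail to reject H₀ (not significant) at α = 0.01.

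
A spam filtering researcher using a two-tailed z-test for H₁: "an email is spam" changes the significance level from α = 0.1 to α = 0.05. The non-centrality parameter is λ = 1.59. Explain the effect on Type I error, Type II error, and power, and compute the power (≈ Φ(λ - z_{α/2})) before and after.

Decreasing α from 0.1 to 0.05:
• Type I error rate decreases (α is the Type I rate by definition).
• Critical value moves from z_{α/2} = 1.645 to 1.96, so power = Φ(λ - z_{α/2}) goes from Φ(1.59 - 1.645) = 0.478 to Φ(1.59 - 1.96) = 0.356.
• Type II error rate β = 1 - power therefore increases (0.522 → 0.644).
Appropriate when false positives are costly — here, a legitimate email is sent to the spam folder and the user misses it.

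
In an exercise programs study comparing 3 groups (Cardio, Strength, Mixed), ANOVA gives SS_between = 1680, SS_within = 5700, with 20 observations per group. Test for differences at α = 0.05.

df_between = 2, df_within = 57. F = MS_between/MS_within = 840.0/100.0 = 8.4. F_crit ≈ 3.159. Reject H₀. At least one mean differs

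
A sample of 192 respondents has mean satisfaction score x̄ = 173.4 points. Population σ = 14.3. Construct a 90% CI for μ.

CI = x̄ ± z*(σ/√n) = 173.4 ± 1.645(14.3/√192) = 173.4 ± 1.7 = (171.7, 175.1)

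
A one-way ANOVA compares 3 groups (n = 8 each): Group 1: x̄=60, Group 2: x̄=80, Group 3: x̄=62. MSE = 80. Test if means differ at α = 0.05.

Grand mean = 67.33. SS_between = 1941.33, MS_between = 970.67. F = 12.133, F_crit ≈ 3.467. Reject H₀.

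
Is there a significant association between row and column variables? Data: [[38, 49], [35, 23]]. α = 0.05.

χ² = 3.867. df = 1, critical = 3.841. Reject H₀. Variables are dependent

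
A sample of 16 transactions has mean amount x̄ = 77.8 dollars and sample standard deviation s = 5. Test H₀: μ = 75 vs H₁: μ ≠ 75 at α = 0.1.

t = (x̄ - μ₀)/(s/√n) = (77.8 - 75)/(5/√16) = 2.24. df = 15, critical t = ±1.753. Reject H₀.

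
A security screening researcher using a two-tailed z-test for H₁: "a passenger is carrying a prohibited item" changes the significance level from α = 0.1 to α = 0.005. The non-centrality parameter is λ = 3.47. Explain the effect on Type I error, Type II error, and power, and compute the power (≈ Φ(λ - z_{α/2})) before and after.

Decreasing α from 0.1 to 0.005:
• Type I error rate decreases (α is the Type I rate by definition).
• Critical value moves from z_{α/2} = 1.645 to 2.807, so power = Φ(λ - z_{α/2}) goes from Φ(3.47 - 1.645) = 0.966 to Φ(3.47 - 2.807) = 0.746.
• Type II error rate β = 1 - power therefore increases (0.034 → 0.254).
Appropriate when false positives are costly — here, detaining an innocent passenger — delay and inconvenience.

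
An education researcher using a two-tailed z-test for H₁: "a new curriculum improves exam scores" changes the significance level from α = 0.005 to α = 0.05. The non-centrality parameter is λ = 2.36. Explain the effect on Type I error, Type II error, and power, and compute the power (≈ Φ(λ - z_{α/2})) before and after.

Increasing α from 0.005 to 0.05:
• Type I error rate increases (α is the Type I rate by definition).
• Critical value moves from z_{α/2} = 2.807 to 1.96, so power = Φ(λ - z_{α/2}) goes from Φ(2.36 - 2.807) = 0.327 to Φ(2.36 - 1.96) = 0.655.
• Type II error rate β = 1 - power therefore decreases (0.673 → 0.345).
Appropriate when false negatives are costly — here, keeping the old curriculum when the new one would have helped students.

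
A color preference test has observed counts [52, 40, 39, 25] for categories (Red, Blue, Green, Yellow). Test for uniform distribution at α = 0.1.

Expected = 39 each. χ² = Σ(O-E)²/E = 9.385. df = 3, critical value = 6.251. Reject H₀.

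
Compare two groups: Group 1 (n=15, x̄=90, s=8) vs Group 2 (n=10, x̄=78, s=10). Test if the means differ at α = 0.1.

Pooled sp = 8.84. t = 3.326, df = 23. Critical t = ±1.714. Reject H₀.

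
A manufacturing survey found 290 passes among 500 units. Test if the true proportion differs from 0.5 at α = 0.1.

p̂ = 0.58, p₀ = 0.5. z = (p̂ - p₀)/√(p₀(1-p₀)/n) = 3.578. Critical: ±1.645. Reject H₀.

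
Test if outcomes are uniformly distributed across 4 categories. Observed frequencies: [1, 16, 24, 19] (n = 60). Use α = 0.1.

Expected = 15 each. χ² = Σ(O-E)²/E = 19.6. df = 3, critical value = 6.251. Reject H₀.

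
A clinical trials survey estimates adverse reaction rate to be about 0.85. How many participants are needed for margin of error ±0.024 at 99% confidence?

n = z²p(1-p)/E² = 2.576²×0.85×0.15/0.024² = 1468.9 → n = 1469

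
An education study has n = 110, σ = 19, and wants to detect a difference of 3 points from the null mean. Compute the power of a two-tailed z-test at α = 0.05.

SE = σ/√n = 19/√110 = 1.812. Non-centrality λ = d/SE = 3/1.812 = 1.656. Power ≈ Φ(λ - z_{α/2}) = Φ(1.656 - 1.96) = Φ(-0.304) = 0.381.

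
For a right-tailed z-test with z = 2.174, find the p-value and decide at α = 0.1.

p = P(Z > 2.174) = 1 - Φ(2.174) ≈ 0.0149. Since p < 0.1, reject H₀ (significant) at α = 0.1.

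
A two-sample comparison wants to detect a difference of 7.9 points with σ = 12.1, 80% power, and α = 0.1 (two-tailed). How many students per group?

n per group = 2(z_α/2 + z_β)²σ²/d² = 2×(1.645 + 0.84)²×12.1²/7.9² = 29.0 → n = 29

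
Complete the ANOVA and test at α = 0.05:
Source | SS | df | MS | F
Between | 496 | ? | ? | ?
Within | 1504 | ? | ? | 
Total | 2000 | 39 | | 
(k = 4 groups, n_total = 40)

df_between = 3, df_within = 36. MS_between = 165.33, MS_within = 41.78. F = 3.957, F_crit ≈ 2.866. Reject H₀.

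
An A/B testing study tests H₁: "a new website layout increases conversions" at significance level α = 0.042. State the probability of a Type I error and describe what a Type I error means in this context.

P(Type I error) = α = 0.042. A Type I error is rejecting H₀ when H₀ is actually true (false positive) — here, concluding that a new website layout increases conversions when in fact this is not the case. Consequence: rolling out a layout that doesn't actually help — wasted engineering effort.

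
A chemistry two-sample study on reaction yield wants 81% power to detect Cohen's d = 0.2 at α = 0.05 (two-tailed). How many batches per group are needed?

z_{α/2} = 1.96, z_β = Φ⁻¹(0.81) = 0.878. For small effect (d = 0.2): n per group = 2(z_{α/2} + z_β)²/d² = 2(1.96 + 0.878)²/0.2² = 402.7 → 403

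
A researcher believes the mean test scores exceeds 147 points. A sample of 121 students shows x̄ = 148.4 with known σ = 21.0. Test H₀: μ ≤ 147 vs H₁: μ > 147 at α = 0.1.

z = 0.733. Critical value: 1.28. Fail to reject H₀.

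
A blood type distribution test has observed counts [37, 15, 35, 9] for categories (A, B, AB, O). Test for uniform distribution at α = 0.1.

Expected = 24 each. χ² = Σ(O-E)²/E = 24.833. df = 3, critical value = 6.251. Reject H₀.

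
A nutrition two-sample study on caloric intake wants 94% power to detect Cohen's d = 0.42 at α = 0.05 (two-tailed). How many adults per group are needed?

z_{α/2} = 1.96, z_β = Φ⁻¹(0.94) = 1.555. For small effect (d = 0.42): n per group = 2(z_{α/2} + z_β)²/d² = 2(1.96 + 1.555)²/0.42² = 140.1 → 141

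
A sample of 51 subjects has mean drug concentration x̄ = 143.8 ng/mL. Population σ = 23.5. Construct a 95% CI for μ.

CI = x̄ ± z*(σ/√n) = 143.8 ± 1.96(23.5/√51) = 143.8 ± 6.45 = (137.35, 150.25)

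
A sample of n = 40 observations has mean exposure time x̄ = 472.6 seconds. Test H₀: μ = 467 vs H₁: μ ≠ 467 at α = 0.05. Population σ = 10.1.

z = (x̄ - μ₀)/(σ/√n) = (472.6 - 467)/(10.1/√40) = 3.507. Critical value: ±1.96. Since |3.507| > 1.96, Reject H₀.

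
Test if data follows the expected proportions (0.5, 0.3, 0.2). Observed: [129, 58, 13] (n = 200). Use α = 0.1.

Expected: [100.0, 60.0, 40.0]. χ² = 26.702. df = 2, critical = 4.605. Reject H₀.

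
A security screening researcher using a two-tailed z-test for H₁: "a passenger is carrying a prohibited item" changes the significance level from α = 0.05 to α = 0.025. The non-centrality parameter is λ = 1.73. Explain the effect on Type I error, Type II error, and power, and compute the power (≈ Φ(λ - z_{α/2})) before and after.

Decreasing α from 0.05 to 0.025:
• Type I error rate decreases (α is the Type I rate by definition).
• Critical value moves from z_{α/2} = 1.96 to 2.241, so power = Φ(λ - z_{α/2}) goes from Φ(1.73 - 1.96) = 0.409 to Φ(1.73 - 2.241) = 0.305.
• Type II error rate β = 1 - power therefore increases (0.591 → 0.695).
Appropriate when false positives are costly — here, detaining an innocent passenger — delay and inconvenience.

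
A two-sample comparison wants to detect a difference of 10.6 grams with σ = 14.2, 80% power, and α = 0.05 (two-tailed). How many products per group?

n per group = 2(z_α/2 + z_β)²σ²/d² = 2×(1.96 + 0.84)²×14.2²/10.6² = 28.1 → n = 29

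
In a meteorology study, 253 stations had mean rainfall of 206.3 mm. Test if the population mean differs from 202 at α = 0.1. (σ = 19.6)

z = (x̄ - μ₀)/(σ/√n) = (206.3 - 202)/(19.6/√253) = 3.49. Critical value: ±1.645. Since |3.49| > 1.645, Reject H₀.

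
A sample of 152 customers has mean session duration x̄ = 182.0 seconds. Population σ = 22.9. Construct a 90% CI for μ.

CI = x̄ ± z*(σ/√n) = 182.0 ± 1.645(22.9/√152) = 182.0 ± 3.06 = (178.94, 185.06)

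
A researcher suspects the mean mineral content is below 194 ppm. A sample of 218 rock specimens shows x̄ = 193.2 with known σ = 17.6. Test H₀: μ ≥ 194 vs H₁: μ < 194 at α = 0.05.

z = -0.671. Critical value: -1.645. Fail to reject H₀.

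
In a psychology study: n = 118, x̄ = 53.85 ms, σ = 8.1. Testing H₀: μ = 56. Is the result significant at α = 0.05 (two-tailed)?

z = (53.85 - 56)/(8.1/√118) = -2.883. Since |z| > 1.96, significant at α = 0.05.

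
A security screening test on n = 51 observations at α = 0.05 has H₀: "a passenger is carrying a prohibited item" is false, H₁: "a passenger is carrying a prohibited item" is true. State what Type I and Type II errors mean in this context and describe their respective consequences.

Type I (false positive): concluding that a passenger is carrying a prohibited item when it is not — detaining an innocent passenger — delay and inconvenience. Type II (false negative): failing to conclude that a passenger is carrying a prohibited item when it is — letting a prohibited item through — security breach. Which is costlier depends on domain priorities and is a judgement call rather than a statistical fact.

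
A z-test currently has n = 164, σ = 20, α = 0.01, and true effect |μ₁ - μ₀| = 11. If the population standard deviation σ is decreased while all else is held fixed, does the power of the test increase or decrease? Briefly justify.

Power increases: a smaller σ shrinks the standard error σ/√n, moving the sampling distribution under H₁ further from the critical value.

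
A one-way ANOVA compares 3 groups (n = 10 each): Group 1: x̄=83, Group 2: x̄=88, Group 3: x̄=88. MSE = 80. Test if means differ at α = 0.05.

Grand mean = 86.33. SS_between = 166.67, MS_between = 83.33. F = 1.042, F_crit ≈ 3.354. Fail to reject H₀.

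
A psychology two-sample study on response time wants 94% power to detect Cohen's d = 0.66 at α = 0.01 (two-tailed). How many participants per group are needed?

z_{α/2} = 2.576, z_β = Φ⁻¹(0.94) = 1.555. For medium effect (d = 0.66): n per group = 2(z_{α/2} + z_β)²/d² = 2(2.576 + 1.555)²/0.66² = 78.4 → 79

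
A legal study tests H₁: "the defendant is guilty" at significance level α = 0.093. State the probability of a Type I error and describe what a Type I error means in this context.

P(Type I error) = α = 0.093. A Type I error is rejecting H₀ when H₀ is actually true (false positive) — here, concluding that the defendant is guilty when in fact this is not the case. Consequence: convicting an innocent person.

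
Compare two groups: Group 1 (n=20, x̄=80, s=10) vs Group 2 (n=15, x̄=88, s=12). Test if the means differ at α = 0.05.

Pooled sp = 10.89. t = -2.15, df = 33. Critical t = ±2.035. Reject H₀.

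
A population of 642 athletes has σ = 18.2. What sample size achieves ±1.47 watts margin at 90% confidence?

Without FPC: n₀ = (1.645×18.2/1.47)² = 414.801. With FPC: n = n₀N/(n₀+N-1) = 252.2 → n = 253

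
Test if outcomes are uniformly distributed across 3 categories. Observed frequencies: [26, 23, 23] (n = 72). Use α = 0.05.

Expected = 24 each. χ² = Σ(O-E)²/E = 0.25. df = 2, critical value = 5.991. Fail to reject H₀.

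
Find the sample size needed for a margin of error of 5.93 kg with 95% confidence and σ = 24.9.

n = (z*σ/E)² = (1.96×24.9/5.93)² = 67.7 → n = 68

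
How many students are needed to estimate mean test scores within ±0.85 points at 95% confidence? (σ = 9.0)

n = (z*σ/E)² = (1.96×9.0/0.85)² = 430.7 → n = 431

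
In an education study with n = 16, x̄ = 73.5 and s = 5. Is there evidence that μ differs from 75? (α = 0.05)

t = (x̄ - μ₀)/(s/√n) = (73.5 - 75)/(5/√16) = -1.2. df = 15, critical t = ±2.131. Fail to reject H₀.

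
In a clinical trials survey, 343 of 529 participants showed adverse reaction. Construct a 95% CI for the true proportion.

p̂ = 0.648. CI = p̂ ± z*√(p̂(1-p̂)/n) = (0.608, 0.689)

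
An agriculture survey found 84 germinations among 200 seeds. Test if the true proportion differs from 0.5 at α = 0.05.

p̂ = 0.42, p₀ = 0.5. z = (p̂ - p₀)/√(p₀(1-p₀)/n) = -2.263. Critical: ±1.96. Reject H₀.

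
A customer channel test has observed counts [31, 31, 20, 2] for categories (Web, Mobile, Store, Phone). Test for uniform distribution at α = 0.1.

Expected = 21 each. χ² = Σ(O-E)²/E = 26.762. df = 3, critical value = 6.251. Reject H₀.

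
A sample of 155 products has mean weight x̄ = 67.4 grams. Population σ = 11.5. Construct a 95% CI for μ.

CI = x̄ ± z*(σ/√n) = 67.4 ± 1.96(11.5/√155) = 67.4 ± 1.81 = (65.59, 69.21)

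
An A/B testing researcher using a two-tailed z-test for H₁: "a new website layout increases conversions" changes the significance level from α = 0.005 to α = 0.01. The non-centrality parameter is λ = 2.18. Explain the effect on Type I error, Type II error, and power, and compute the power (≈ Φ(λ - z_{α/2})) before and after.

Increasing α from 0.005 to 0.01:
• Type I error rate increases (α is the Type I rate by definition).
• Critical value moves from z_{α/2} = 2.807 to 2.576, so power = Φ(λ - z_{α/2}) goes from Φ(2.18 - 2.807) = 0.265 to Φ(2.18 - 2.576) = 0.346.
• Type II error rate β = 1 - power therefore decreases (0.735 → 0.654).
Appropriate when false negatives are costly — here, discarding a layout that would have improved conversions — lost revenue.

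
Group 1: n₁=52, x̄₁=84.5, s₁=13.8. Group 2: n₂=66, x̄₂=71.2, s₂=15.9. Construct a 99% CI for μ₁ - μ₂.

Difference = 13.3. SE = √(13.8²/52 + 15.9²/66) = 2.737. CI = (6.25, 20.35)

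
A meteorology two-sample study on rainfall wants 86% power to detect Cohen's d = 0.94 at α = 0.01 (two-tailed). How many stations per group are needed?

z_{α/2} = 2.576, z_β = Φ⁻¹(0.86) = 1.08. For large effect (d = 0.94): n per group = 2(z_{α/2} + z_β)²/d² = 2(2.576 + 1.08)²/0.94² = 30.3 → 31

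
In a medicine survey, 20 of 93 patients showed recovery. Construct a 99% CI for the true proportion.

p̂ = 0.215. CI = p̂ ± z*√(p̂(1-p̂)/n) = (0.105, 0.325)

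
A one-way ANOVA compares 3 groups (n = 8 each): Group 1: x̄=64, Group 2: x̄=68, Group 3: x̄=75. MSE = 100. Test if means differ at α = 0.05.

Grand mean = 69.0. SS_between = 496.0, MS_between = 248.0. F = 2.48, F_crit ≈ 3.467. Fail to reject H₀.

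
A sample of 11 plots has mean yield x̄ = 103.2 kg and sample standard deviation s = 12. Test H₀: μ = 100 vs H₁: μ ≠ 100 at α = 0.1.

t = (x̄ - μ₀)/(s/√n) = (103.2 - 100)/(12/√11) = 0.884. df = 10, critical t = ±1.812. Fail to reject H₀.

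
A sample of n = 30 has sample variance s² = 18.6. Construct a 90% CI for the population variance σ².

df = 29. χ²_{0.05} = 42.557, χ²_{0.95} = 17.708. CI for σ² = ((n-1)s²/χ²_{α/2}, (n-1)s²/χ²_{1-α/2}) = (29·18.6/42.557, 29·18.6/17.708) = (12.67, 30.46)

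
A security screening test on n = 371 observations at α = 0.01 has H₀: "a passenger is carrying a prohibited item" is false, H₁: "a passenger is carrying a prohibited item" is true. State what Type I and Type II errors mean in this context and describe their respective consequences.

Type I (false positive): concluding that a passenger is carrying a prohibited item when it is not — detaining an innocent passenger — delay and inconvenience. Type II (false negative): failing to conclude that a passenger is carrying a prohibited item when it is — letting a prohibited item through — security breach. Which is costlier depends on domain priorities and is a judgement call rather than a statistical fact.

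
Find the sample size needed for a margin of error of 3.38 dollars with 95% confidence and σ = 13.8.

n = (z*σ/E)² = (1.96×13.8/3.38)² = 64.04 → n = 65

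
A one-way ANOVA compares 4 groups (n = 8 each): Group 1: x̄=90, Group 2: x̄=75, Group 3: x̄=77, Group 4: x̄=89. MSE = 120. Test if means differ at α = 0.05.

Grand mean = 82.75. SS_between = 1478.0, MS_between = 492.67. F = 4.106, F_crit ≈ 2.947. Reject H₀.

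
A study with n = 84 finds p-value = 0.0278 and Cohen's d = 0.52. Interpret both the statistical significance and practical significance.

Statistically significant (p = 0.0278 < 0.05). Cohen's d = 0.52 indicates a medium effect size. Both statistical and practical significance should be considered.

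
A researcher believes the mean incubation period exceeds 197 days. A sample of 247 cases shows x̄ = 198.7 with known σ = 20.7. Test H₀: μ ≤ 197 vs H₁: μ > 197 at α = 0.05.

z = 1.291. Critical value: 1.645. Fail to reject H₀.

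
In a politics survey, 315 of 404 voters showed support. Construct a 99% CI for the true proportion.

p̂ = 0.78. CI = p̂ ± z*√(p̂(1-p̂)/n) = (0.727, 0.833)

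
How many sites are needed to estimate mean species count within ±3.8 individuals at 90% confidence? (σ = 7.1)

n = (z*σ/E)² = (1.645×7.1/3.8)² = 9.4 → n = 10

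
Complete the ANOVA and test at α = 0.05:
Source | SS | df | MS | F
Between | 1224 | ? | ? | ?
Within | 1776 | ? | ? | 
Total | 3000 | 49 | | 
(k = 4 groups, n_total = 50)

df_between = 3, df_within = 46. MS_between = 408.0, MS_within = 38.61. F = 10.568, F_crit ≈ 2.807. Reject H₀.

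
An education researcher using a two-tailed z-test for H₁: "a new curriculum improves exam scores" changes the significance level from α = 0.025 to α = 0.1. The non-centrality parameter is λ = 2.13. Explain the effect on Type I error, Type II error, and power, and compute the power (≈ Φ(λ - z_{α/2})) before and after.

Increasing α from 0.025 to 0.1:
• Type I error rate increases (α is the Type I rate by definition).
• Critical value moves from z_{α/2} = 2.241 to 1.645, so power = Φ(λ - z_{α/2}) goes from Φ(2.13 - 2.241) = 0.456 to Φ(2.13 - 1.645) = 0.686.
• Type II error rate β = 1 - power therefore decreases (0.544 → 0.314).
Appropriate when false negatives are costly — here, keeping the old curriculum when the new one would have helped students.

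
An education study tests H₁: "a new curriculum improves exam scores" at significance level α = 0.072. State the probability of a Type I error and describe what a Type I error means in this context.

P(Type I error) = α = 0.072. A Type I error is rejecting H₀ when H₀ is actually true (false positive) — here, concluding that a new curriculum improves exam scores when in fact this is not the case. Consequence: adopting a curriculum that gives no real benefit — disruption for nothing.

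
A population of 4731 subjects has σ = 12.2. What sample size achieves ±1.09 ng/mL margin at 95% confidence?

Without FPC: n₀ = (1.96×12.2/1.09)² = 481.259. With FPC: n = n₀N/(n₀+N-1) = 436.9 → n = 437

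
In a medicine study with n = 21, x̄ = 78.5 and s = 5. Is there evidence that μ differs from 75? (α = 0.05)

t = (x̄ - μ₀)/(s/√n) = (78.5 - 75)/(5/√21) = 3.208. df = 20, critical t = ±2.086. Reject H₀.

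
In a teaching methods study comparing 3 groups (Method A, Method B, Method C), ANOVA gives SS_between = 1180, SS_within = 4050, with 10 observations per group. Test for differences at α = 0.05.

df_between = 2, df_within = 27. F = MS_between/MS_within = 590.0/150.0 = 3.933. F_crit ≈ 3.354. Reject H₀. At least one mean differs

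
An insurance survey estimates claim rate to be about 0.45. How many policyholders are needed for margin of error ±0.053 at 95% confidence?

n = z²p(1-p)/E² = 1.96²×0.45×0.55/0.053² = 338.5 → n = 339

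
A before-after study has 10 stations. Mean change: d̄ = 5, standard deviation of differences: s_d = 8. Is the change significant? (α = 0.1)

t = d̄/(s_d/√n) = 5/(8/√10) = 1.976. df = 9, critical t = ±1.833. Reject H₀.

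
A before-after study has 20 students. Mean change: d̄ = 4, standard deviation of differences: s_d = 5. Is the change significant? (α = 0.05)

t = d̄/(s_d/√n) = 4/(5/√20) = 3.578. df = 19, critical t = ±2.093. Reject H₀.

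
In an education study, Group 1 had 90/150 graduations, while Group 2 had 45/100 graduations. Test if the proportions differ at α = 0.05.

p̂₁ = 0.6, p̂₂ = 0.45, pooled p̂ = 0.54. z = 2.331. Critical: ±1.96. Reject H₀.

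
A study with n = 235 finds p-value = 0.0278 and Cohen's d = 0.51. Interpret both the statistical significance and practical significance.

Statistically significant (p = 0.0278 < 0.05). Cohen's d = 0.51 indicates a medium effect size. Both statistical and practical significance should be considered.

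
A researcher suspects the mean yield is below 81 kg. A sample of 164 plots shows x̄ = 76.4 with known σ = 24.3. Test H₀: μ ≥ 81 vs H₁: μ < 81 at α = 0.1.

z = -2.424. Critical value: -1.28. Reject H₀.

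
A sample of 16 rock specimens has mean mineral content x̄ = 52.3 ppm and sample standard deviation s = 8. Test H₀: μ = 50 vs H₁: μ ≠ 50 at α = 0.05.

t = (x̄ - μ₀)/(s/√n) = (52.3 - 50)/(8/√16) = 1.15. df = 15, critical t = ±2.131. Fail to reject H₀.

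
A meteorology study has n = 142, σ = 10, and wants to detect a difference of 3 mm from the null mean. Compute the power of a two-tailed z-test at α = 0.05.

SE = σ/√n = 10/√142 = 0.839. Non-centrality λ = d/SE = 3/0.839 = 3.575. Power ≈ Φ(λ - z_{α/2}) = Φ(3.575 - 1.96) = Φ(1.615) = 0.947.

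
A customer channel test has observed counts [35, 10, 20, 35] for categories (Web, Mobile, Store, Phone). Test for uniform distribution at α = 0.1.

Expected = 25 each. χ² = Σ(O-E)²/E = 18.0. df = 3, critical value = 6.251. Reject H₀.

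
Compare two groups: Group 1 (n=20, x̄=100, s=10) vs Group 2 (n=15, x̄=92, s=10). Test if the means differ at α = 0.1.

Pooled sp = 10.0. t = 2.342, df = 33. Critical t = ±1.692. Reject H₀.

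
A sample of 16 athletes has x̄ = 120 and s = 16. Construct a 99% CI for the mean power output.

CI = x̄ ± t*(s/√n) = 120 ± 2.947(16/√16) = (108.21, 131.79)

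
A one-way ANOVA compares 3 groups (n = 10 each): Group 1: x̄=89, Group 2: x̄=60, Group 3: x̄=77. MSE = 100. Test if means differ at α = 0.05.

Grand mean = 75.33. SS_between = 4246.67, MS_between = 2123.33. F = 21.233, F_crit ≈ 3.354. Reject H₀.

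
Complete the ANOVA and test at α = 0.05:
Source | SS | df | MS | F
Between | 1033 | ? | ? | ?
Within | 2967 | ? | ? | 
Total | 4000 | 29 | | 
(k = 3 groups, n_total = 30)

df_between = 2, df_within = 27. MS_between = 516.5, MS_within = 109.89. F = 4.7, F_crit ≈ 3.354. Reject H₀.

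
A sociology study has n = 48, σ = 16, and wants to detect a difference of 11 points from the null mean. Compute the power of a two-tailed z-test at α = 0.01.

SE = σ/√n = 16/√48 = 2.309. Non-centrality λ = d/SE = 11/2.309 = 4.763. Power ≈ Φ(λ - z_{α/2}) = Φ(4.763 - 2.576) = Φ(2.187) = 0.986.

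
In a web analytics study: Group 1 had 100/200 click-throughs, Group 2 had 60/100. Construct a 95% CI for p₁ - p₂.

p̂₁ = 0.5, p̂₂ = 0.6. Difference = -0.1. CI = (-0.218, 0.018)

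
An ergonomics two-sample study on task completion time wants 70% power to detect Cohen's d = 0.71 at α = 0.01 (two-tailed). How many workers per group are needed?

z_{α/2} = 2.576, z_β = Φ⁻¹(0.7) = 0.524. For medium effect (d = 0.71): n per group = 2(z_{α/2} + z_β)²/d² = 2(2.576 + 0.524)²/0.71² = 38.1 → 39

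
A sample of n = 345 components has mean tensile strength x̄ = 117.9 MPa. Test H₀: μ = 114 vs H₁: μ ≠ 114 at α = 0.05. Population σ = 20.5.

z = (x̄ - μ₀)/(σ/√n) = (117.9 - 114)/(20.5/√345) = 3.534. Critical value: ±1.96. Since |3.534| > 1.96, Reject H₀.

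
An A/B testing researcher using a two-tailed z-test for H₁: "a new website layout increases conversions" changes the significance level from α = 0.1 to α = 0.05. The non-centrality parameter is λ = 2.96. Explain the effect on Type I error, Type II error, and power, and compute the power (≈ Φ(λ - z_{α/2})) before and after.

Decreasing α from 0.1 to 0.05:
• Type I error rate decreases (α is the Type I rate by definition).
• Critical value moves from z_{α/2} = 1.645 to 1.96, so power = Φ(λ - z_{α/2}) goes from Φ(2.96 - 1.645) = 0.906 to Φ(2.96 - 1.96) = 0.841.
• Type II error rate β = 1 - power therefore increases (0.094 → 0.159).
Appropriate when false positives are costly — here, rolling out a layout that doesn't actually help — wasted engineering effort.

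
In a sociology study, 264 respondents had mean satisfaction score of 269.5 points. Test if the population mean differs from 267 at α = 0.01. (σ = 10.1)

z = (x̄ - μ₀)/(σ/√n) = (269.5 - 267)/(10.1/√264) = 4.022. Critical value: ±2.576. Since |4.022| > 2.576, Reject H₀.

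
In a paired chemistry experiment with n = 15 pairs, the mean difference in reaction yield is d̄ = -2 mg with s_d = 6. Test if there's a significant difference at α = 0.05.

t = d̄/(s_d/√n) = -2/(6/√15) = -1.291. df = 14, critical t = ±2.145. Fail to reject H₀.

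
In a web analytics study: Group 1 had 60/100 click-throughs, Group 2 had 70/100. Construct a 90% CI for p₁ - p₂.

p̂₁ = 0.6, p̂₂ = 0.7. Difference = -0.1. CI = (-0.21, 0.01)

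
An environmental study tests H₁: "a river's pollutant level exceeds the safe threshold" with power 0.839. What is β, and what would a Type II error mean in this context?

β = 1 - power = 1 - 0.839 = 0.161. A Type II error is failing to reject H₀ when H₀ is false (false negative) — here, failing to conclude that a river's pollutant level exceeds the safe threshold when in fact it is true. Consequence: allowing unsafe pollution to continue.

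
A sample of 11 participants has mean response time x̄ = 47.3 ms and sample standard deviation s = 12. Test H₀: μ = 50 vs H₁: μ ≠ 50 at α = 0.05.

t = (x̄ - μ₀)/(s/√n) = (47.3 - 50)/(12/√11) = -0.746. df = 10, critical t = ±2.228. Fail to reject H₀.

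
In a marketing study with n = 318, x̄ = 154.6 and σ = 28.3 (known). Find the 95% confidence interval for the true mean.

CI = x̄ ± z*(σ/√n) = 154.6 ± 1.96(28.3/√318) = 154.6 ± 3.11 = (151.49, 157.71)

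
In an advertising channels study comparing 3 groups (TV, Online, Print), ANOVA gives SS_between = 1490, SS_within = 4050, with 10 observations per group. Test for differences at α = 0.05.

df_between = 2, df_within = 27. F = MS_between/MS_within = 745.0/150.0 = 4.967. F_crit ≈ 3.354. Reject H₀. At least one mean differs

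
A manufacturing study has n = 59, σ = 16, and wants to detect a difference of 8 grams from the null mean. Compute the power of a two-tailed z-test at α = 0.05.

SE = σ/√n = 16/√59 = 2.083. Non-centrality λ = d/SE = 8/2.083 = 3.841. Power ≈ Φ(λ - z_{α/2}) = Φ(3.841 - 1.96) = Φ(1.881) = 0.97.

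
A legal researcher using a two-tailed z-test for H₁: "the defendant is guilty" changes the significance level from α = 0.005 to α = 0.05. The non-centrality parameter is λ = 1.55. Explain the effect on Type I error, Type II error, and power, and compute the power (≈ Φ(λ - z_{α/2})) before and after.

Increasing α from 0.005 to 0.05:
• Type I error rate increases (α is the Type I rate by definition).
• Critical value moves from z_{α/2} = 2.807 to 1.96, so power = Φ(λ - z_{α/2}) goes from Φ(1.55 - 2.807) = 0.104 to Φ(1.55 - 1.96) = 0.341.
• Type II error rate β = 1 - power therefore decreases (0.896 → 0.659).
Appropriate when false negatives are costly — here, acquitting a guilty person.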